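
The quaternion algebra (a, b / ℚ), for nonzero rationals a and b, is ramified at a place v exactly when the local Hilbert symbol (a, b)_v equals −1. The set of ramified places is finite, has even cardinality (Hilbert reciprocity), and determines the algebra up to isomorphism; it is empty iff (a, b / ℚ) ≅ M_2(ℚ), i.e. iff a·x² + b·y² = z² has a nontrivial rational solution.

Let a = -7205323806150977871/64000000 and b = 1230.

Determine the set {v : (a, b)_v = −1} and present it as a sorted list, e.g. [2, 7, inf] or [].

[13, 19, 23, 31]

(a, b) ≡ (-176111, 1230) mod (ℚ^×)²; places V = {2, 3, 5, 7, 13, 17, 19, 23, 31, 41, ∞}.
(a,b)_5: α=-6, u≡4; β=1, v≡1 (mod 5); (4|5)=+1, (1|5)=+1; sign (−1)^0·+1^1·+1^-6 = +1.
(a,b)_2: α=-12, β=1; u≡1, v≡7 (mod 8); ε(u)ε(v)=0·1, αω(v)=-12·0, βω(u)=1·0; sum ≡ 0  ⇒  +1.
(a,b)_∞: sgn(-176111)=−, sgn(1230)=+, so +1.
(a,b)_3: α=2, u≡1; β=1, v≡2 (mod 3); (1|3)=+1, (2|3)=-1; sign (−1)^0·+1^1·-1^2 = +1.
(a,b)_19: α=3, u≡15; β=0, v≡14 (mod 19); (15|19)=-1, (14|19)=-1; sign (−1)^0·-1^0·-1^3 = -1.
(a,b)_41: α=2, u≡16; β=1, v≡30 (mod 41); (16|41)=+1, (30|41)=-1; sign (−1)^0·+1^1·-1^2 = +1.
(a,b)_23: α=3, u≡1; β=0, v≡11 (mod 23); (1|23)=+1, (11|23)=-1; sign (−1)^0·+1^0·-1^3 = -1.
(a,b)_13: α=1, u≡12; β=0, v≡8 (mod 13); (12|13)=+1, (8|13)=-1; sign (−1)^0·+1^0·-1^1 = -1.
(a,b)_17: α=2, u≡13; β=0, v≡6 (mod 17); (13|17)=+1, (6|17)=-1; sign (−1)^0·+1^0·-1^2 = +1.
(a,b)_31: α=1, u≡15; β=0, v≡21 (mod 31); (15|31)=-1, (21|31)=-1; sign (−1)^0·-1^0·-1^1 = -1.
(a,b)_7: α=2, u≡2; β=0, v≡5 (mod 7); (2|7)=+1, (5|7)=-1; sign (−1)^0·+1^0·-1^2 = +1.
(-176111, 1230 / ℚ) ramifies at {13, 19, 23, 31}: a division algebra.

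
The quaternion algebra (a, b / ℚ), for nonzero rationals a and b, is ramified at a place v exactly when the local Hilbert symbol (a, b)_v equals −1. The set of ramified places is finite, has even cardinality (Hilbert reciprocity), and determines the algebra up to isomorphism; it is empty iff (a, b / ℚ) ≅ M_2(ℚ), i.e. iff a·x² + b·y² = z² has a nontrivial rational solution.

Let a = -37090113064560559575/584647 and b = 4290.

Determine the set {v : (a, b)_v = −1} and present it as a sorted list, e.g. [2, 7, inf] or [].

[7, 13]

(a, b) ≡ (-1001, 4290) mod (ℚ^×)²; places V = {2, 3, 5, 7, 11, 13, 17, 23, 31, 37, ∞}.
(a,b)_3: α=6, u≡1; β=1, v≡2 (mod 3); (1|3)=+1, (2|3)=-1; sign (−1)^0·+1^1·-1^6 = +1.
(a,b)_13: α=3, u≡12; β=1, v≡5 (mod 13); (12|13)=+1, (5|13)=-1; sign (−1)^0·+1^1·-1^3 = -1.
(a,b)_31: α=2, u≡3; β=0, v≡12 (mod 31); (3|31)=-1, (12|31)=-1; sign (−1)^0·-1^0·-1^2 = +1.
(a,b)_5: α=2, u≡1; β=1, v≡3 (mod 5); (1|5)=+1, (3|5)=-1; sign (−1)^0·+1^1·-1^2 = +1.
(a,b)_2: α=0, β=1; u≡7, v≡1 (mod 8); ε(u)ε(v)=1·0, αω(v)=0·0, βω(u)=1·0; sum ≡ 0  ⇒  +1.
(a,b)_∞: sgn(-1001)=−, sgn(4290)=+, so +1.
(a,b)_17: α=-4, u≡1; β=0, v≡6 (mod 17); (1|17)=+1, (6|17)=-1; sign (−1)^0·+1^0·-1^-4 = +1.
(a,b)_7: α=-1, u≡4; β=0, v≡6 (mod 7); (4|7)=+1, (6|7)=-1; sign (−1)^0·+1^0·-1^-1 = -1.
(a,b)_23: α=2, u≡11; β=0, v≡12 (mod 23); (11|23)=-1, (12|23)=+1; sign (−1)^0·-1^0·+1^2 = +1.
(a,b)_37: α=2, u≡17; β=0, v≡35 (mod 37); (17|37)=-1, (35|37)=-1; sign (−1)^0·-1^0·-1^2 = +1.
(a,b)_11: α=3, u≡7; β=1, v≡5 (mod 11); (7|11)=-1, (5|11)=+1; sign (−1)^1·-1^1·+1^3 = +1.
(-1001, 4290 / ℚ) ramifies at {7, 13}: a division algebra.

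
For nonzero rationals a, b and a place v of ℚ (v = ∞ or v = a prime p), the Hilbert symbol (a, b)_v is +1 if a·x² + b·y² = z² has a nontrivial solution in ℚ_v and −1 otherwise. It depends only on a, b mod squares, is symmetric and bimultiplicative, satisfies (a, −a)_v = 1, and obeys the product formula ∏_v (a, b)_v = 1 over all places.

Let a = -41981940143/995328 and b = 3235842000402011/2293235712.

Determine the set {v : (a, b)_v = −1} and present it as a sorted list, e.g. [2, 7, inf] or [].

[13, 47]

(a, b) ≡ (-141, 1833) mod (ℚ^×)²; places V = {2, 3, 7, 11, 13, 19, 47, ∞}.
(a,b)_11: α=4, u≡6; β=6, v≡10 (mod 11); (6|11)=-1, (10|11)=-1; sign (−1)^0·-1^6·-1^4 = +1.
(a,b)_∞: sgn(-141)=−, sgn(1833)=+, so +1.
(a,b)_7: α=0, u≡5; β=2, v≡3 (mod 7); (5|7)=-1, (3|7)=-1; sign (−1)^0·-1^2·-1^0 = +1.
(a,b)_13: α=2, u≡8; β=3, v≡6 (mod 13); (8|13)=-1, (6|13)=-1; sign (−1)^0·-1^3·-1^2 = -1.
(a,b)_19: α=2, u≡5; β=2, v≡6 (mod 19); (5|19)=+1, (6|19)=+1; sign (−1)^0·+1^2·+1^2 = +1.
(a,b)_3: α=-5, u≡1; β=-7, v≡2 (mod 3); (1|3)=+1, (2|3)=-1; sign (−1)^1·+1^-7·-1^-5 = +1.
(a,b)_47: α=1, u≡39; β=1, v≡23 (mod 47); (39|47)=-1, (23|47)=-1; sign (−1)^1·-1^1·-1^1 = -1.
(a,b)_2: α=-12, β=-20; u≡3, v≡1 (mod 8); ε(u)ε(v)=1·0, αω(v)=-12·0, βω(u)=-20·1; sum ≡ 0  ⇒  +1.
Ram(-141, 1833) = {13, 47}; no ℚ_13-point on the conic.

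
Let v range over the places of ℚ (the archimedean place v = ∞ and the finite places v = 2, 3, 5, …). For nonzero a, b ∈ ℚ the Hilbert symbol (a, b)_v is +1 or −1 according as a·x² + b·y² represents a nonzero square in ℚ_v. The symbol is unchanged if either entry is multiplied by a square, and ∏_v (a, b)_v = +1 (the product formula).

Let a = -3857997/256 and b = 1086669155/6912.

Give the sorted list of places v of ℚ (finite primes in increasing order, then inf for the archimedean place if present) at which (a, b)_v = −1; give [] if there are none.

[3, 5, 13, 17]

(a, b) ≡ (-7293, 36465) mod (ℚ^×)²; places V = {2, 3, 5, 11, 13, 17, 23, ∞}.
(a,b)_2: α=-8, β=-8; u≡3, v≡1 (mod 8); ε(u)ε(v)=1·0, αω(v)=-8·0, βω(u)=-8·1; sum ≡ 0  ⇒  +1.
(a,b)_5: α=0, u≡3; β=1, v≡3 (mod 5); (3|5)=-1, (3|5)=-1; sign (−1)^0·-1^1·-1^0 = -1.
(a,b)_3: α=1, u≡2; β=-3, v≡2 (mod 3); (2|3)=-1, (2|3)=-1; sign (−1)^1·-1^-3·-1^1 = -1.
(a,b)_∞: sgn(-7293)=−, sgn(36465)=+, so +1.
(a,b)_11: α=1, u≡10; β=1, v≡5 (mod 11); (10|11)=-1, (5|11)=+1; sign (−1)^1·-1^1·+1^1 = +1.
(a,b)_13: α=1, u≡11; β=3, v≡12 (mod 13); (11|13)=-1, (12|13)=+1; sign (−1)^0·-1^3·+1^1 = -1.
(a,b)_17: α=1, u≡9; β=1, v≡10 (mod 17); (9|17)=+1, (10|17)=-1; sign (−1)^0·+1^1·-1^1 = -1.
(a,b)_23: α=2, u≡7; β=2, v≡15 (mod 23); (7|23)=-1, (15|23)=-1; sign (−1)^0·-1^2·-1^2 = +1.
(-7293, 36465 / ℚ) ramifies at {3, 5, 13, 17}: a division algebra.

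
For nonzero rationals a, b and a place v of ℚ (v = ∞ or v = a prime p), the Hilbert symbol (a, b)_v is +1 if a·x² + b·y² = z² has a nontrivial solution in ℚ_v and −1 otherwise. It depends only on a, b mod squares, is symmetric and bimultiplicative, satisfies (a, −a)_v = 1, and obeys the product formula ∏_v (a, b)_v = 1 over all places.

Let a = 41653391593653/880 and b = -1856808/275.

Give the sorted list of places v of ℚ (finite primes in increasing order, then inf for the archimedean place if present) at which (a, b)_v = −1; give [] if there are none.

[2, 5, 11, 17, 29, 37]

(a, b) ≡ (17975319835, -567358) mod (ℚ^×)²; places V = {2, 3, 5, 7, 11, 17, 19, 23, 29, 37, 41, ∞}.
(a,b)_37: α=1, u≡31; β=1, v≡27 (mod 37); (31|37)=-1, (27|37)=+1; sign (−1)^0·-1^1·+1^1 = -1.
(a,b)_2: α=-4, β=3; u≡3, v≡1 (mod 8); ε(u)ε(v)=1·0, αω(v)=-4·0, βω(u)=3·1; sum ≡ 1  ⇒  -1.
(a,b)_5: α=-1, u≡3; β=-2, v≡2 (mod 5); (3|5)=-1, (2|5)=-1; sign (−1)^0·-1^-2·-1^-1 = -1.
(a,b)_41: α=1, u≡36; β=1, v≡2 (mod 41); (36|41)=+1, (2|41)=+1; sign (−1)^0·+1^1·+1^1 = +1.
(a,b)_11: α=-1, u≡5; β=-1, v≡1 (mod 11); (5|11)=+1, (1|11)=+1; sign (−1)^1·+1^-1·+1^-1 = -1.
(a,b)_29: α=1, u≡2; β=0, v≡21 (mod 29); (2|29)=-1, (21|29)=-1; sign (−1)^0·-1^0·-1^1 = -1.
(a,b)_3: α=2, u≡1; β=2, v≡2 (mod 3); (1|3)=+1, (2|3)=-1; sign (−1)^0·+1^2·-1^2 = +1.
(a,b)_7: α=2, u≡1; β=0, v≡6 (mod 7); (1|7)=+1, (6|7)=-1; sign (−1)^0·+1^0·-1^2 = +1.
(a,b)_23: α=1, u≡17; β=0, v≡18 (mod 23); (17|23)=-1, (18|23)=+1; sign (−1)^0·-1^0·+1^1 = +1.
(a,b)_19: α=1, u≡13; β=0, v≡9 (mod 19); (13|19)=-1, (9|19)=+1; sign (−1)^0·-1^0·+1^1 = +1.
(a,b)_∞: sgn(17975319835)=+, sgn(-567358)=−, so +1.
(a,b)_17: α=3, u≡8; β=1, v≡6 (mod 17); (8|17)=+1, (6|17)=-1; sign (−1)^0·+1^1·-1^3 = -1.
|Ram(17975319835, -567358)| = 6, even; anisotropic at {2, 5, 11, 17, 29, 37}.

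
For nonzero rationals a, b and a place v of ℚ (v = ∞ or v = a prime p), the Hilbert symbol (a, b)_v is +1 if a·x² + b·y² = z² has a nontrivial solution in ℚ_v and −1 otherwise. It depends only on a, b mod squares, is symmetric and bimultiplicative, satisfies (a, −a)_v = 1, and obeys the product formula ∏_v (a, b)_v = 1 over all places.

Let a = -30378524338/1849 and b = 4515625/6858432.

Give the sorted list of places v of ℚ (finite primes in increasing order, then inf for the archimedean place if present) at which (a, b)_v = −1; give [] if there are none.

[3, 19, 29, 31]

Mod squares: a ≡ -34162, b ≡ 3. Check v ∈ {∞, 2, 3, 5, 7, 17, 19, 23, 29, 31, 41, 43}.
v=3: a=3^0·(≡2), b=3^-7·(≡1) mod 3; (2|3)=-1, (1|3)=+1; (−1)^{0·-7·1}·(-1)^-7·(+1)^0 = -1.
v=19: a=19^1·(≡16), b=19^0·(≡14) mod 19; (16|19)=+1, (14|19)=-1; (−1)^{1·0·9}·(+1)^0·(-1)^1 = -1.
v=∞: -34162 < 0 and 3 > 0  ⇒  (a,b)_∞ = +1.
v=31: a=31^1·(≡16), b=31^0·(≡22) mod 31; (16|31)=+1, (22|31)=-1; (−1)^{1·0·15}·(+1)^0·(-1)^1 = -1.
v=17: a=17^0·(≡8), b=17^2·(≡12) mod 17; (8|17)=+1, (12|17)=-1; (−1)^{0·2·8}·(+1)^2·(-1)^0 = +1.
v=29: a=29^1·(≡11), b=29^0·(≡11) mod 29; (11|29)=-1, (11|29)=-1; (−1)^{1·0·14}·(-1)^0·(-1)^1 = -1.
v=41: a=41^2·(≡9), b=41^0·(≡34) mod 41; (9|41)=+1, (34|41)=-1; (−1)^{2·0·20}·(+1)^0·(-1)^2 = +1.
v=5: a=5^0·(≡3), b=5^6·(≡2) mod 5; (3|5)=-1, (2|5)=-1; (−1)^{0·6·2}·(-1)^6·(-1)^0 = +1.
v=23: a=23^2·(≡1), b=23^0·(≡18) mod 23; (1|23)=+1, (18|23)=+1; (−1)^{2·0·11}·(+1)^0·(+1)^2 = +1.
v=43: a=43^-2·(≡35), b=43^0·(≡18) mod 43; (35|43)=+1, (18|43)=-1; (−1)^{-2·0·21}·(+1)^0·(-1)^-2 = +1.
v=7: a=7^0·(≡6), b=7^-2·(≡3) mod 7; (6|7)=-1, (3|7)=-1; (−1)^{0·-2·3}·(-1)^-2·(-1)^0 = +1.
v=2: v_2(a)=1, v_2(b)=-6; units ≡ 7, 3 (mod 8); ε·ε+αω+βω = 1·1+1·1+-6·0 ≡ 0  ⇒  (a,b)_2 = +1.
(-34162, 3 / ℚ) ramifies at {3, 19, 29, 31}: a division algebra.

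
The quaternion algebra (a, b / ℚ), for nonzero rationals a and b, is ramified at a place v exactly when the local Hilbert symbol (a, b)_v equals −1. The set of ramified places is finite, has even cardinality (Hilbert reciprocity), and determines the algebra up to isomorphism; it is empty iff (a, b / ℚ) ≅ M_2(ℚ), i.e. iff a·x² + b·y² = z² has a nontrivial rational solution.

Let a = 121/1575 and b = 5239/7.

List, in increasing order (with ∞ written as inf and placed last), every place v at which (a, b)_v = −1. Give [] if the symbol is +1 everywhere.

[]

Mod squares: a ≡ 7, b ≡ 217. Check v ∈ {∞, 2, 3, 5, 7, 11, 13, 31}.
v=5: a=5^-2·(≡2), b=5^0·(≡2) mod 5; (2|5)=-1, (2|5)=-1; (−1)^{-2·0·2}·(-1)^0·(-1)^-2 = +1.
v=11: a=11^2·(≡6), b=11^0·(≡2) mod 11; (6|11)=-1, (2|11)=-1; (−1)^{2·0·5}·(-1)^0·(-1)^2 = +1.
v=7: a=7^-1·(≡2), b=7^-1·(≡3) mod 7; (2|7)=+1, (3|7)=-1; (−1)^{-1·-1·3}·(+1)^-1·(-1)^-1 = +1.
v=2: v_2(a)=0, v_2(b)=0; units ≡ 7, 1 (mod 8); ε·ε+αω+βω = 1·0+0·0+0·0 ≡ 0  ⇒  (a,b)_2 = +1.
v=13: a=13^0·(≡2), b=13^2·(≡10) mod 13; (2|13)=-1, (10|13)=+1; (−1)^{0·2·6}·(-1)^2·(+1)^0 = +1.
v=∞: 7 > 0 and 217 > 0  ⇒  (a,b)_∞ = +1.
v=31: a=31^0·(≡16), b=31^1·(≡2) mod 31; (16|31)=+1, (2|31)=+1; (−1)^{0·1·15}·(+1)^1·(+1)^0 = +1.
v=3: a=3^-2·(≡1), b=3^0·(≡1) mod 3; (1|3)=+1, (1|3)=+1; (−1)^{-2·0·1}·(+1)^0·(+1)^-2 = +1.
Ram(a, b) = ∅: the form 7·x² + 217·y² − z² is isotropic over every ℚ_v, so by Hasse–Minkowski it is isotropic over ℚ.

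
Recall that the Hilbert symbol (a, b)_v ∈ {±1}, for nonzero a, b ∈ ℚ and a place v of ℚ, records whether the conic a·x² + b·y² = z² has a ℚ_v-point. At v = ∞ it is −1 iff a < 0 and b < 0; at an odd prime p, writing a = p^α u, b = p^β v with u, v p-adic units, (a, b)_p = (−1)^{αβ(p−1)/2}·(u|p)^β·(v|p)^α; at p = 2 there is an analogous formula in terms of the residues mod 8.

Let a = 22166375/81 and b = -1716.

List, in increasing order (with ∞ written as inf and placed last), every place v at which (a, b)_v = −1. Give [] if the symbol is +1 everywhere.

[2, 3, 7, 47]

Mod squares: a ≡ 18095, b ≡ -429. Check v ∈ {∞, 2, 3, 5, 7, 11, 13, 47}.
v=47: a=47^1·(≡16), b=47^0·(≡23) mod 47; (16|47)=+1, (23|47)=-1; (−1)^{1·0·23}·(+1)^0·(-1)^1 = -1.
v=2: v_2(a)=0, v_2(b)=2; units ≡ 7, 3 (mod 8); ε·ε+αω+βω = 1·1+0·1+2·0 ≡ 1  ⇒  (a,b)_2 = -1.
v=3: a=3^-4·(≡2), b=3^1·(≡1) mod 3; (2|3)=-1, (1|3)=+1; (−1)^{-4·1·1}·(-1)^1·(+1)^-4 = -1.
v=7: a=7^3·(≡2), b=7^0·(≡6) mod 7; (2|7)=+1, (6|7)=-1; (−1)^{3·0·3}·(+1)^0·(-1)^3 = -1.
v=13: a=13^0·(≡12), b=13^1·(≡11) mod 13; (12|13)=+1, (11|13)=-1; (−1)^{0·1·6}·(+1)^1·(-1)^0 = +1.
v=5: a=5^3·(≡1), b=5^0·(≡4) mod 5; (1|5)=+1, (4|5)=+1; (−1)^{3·0·2}·(+1)^0·(+1)^3 = +1.
v=11: a=11^1·(≡6), b=11^1·(≡9) mod 11; (6|11)=-1, (9|11)=+1; (−1)^{1·1·5}·(-1)^1·(+1)^1 = +1.
v=∞: 18095 > 0 and -429 < 0  ⇒  (a,b)_∞ = +1.
(18095, -429 / ℚ) ramifies at {2, 3, 7, 47}: a division algebra.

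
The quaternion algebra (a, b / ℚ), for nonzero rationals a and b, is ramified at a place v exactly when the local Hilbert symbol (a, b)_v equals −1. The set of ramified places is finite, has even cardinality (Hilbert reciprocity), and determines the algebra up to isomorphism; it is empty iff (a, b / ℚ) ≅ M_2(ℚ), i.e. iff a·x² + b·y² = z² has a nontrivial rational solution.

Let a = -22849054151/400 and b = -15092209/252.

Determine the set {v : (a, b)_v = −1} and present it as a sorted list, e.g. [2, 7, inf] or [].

[29, inf]

(a, b) ≡ (-51359, -873103) mod (ℚ^×)²; places V = {2, 3, 5, 7, 11, 17, 23, 29, ∞}.
(a,b)_23: α=3, u≡15; β=1, v≡16 (mod 23); (15|23)=-1, (16|23)=+1; sign (−1)^1·-1^1·+1^3 = +1.
(a,b)_11: α=1, u≡2; β=3, v≡9 (mod 11); (2|11)=-1, (9|11)=+1; sign (−1)^1·-1^3·+1^1 = +1.
(a,b)_17: α=0, u≡4; β=1, v≡1 (mod 17); (4|17)=+1, (1|17)=+1; sign (−1)^0·+1^1·+1^0 = +1.
(a,b)_∞: sgn(-51359)=−, sgn(-873103)=−, so -1.
(a,b)_29: α=3, u≡12; β=1, v≡5 (mod 29); (12|29)=-1, (5|29)=+1; sign (−1)^0·-1^1·+1^3 = -1.
(a,b)_7: α=1, u≡3; β=-1, v≡1 (mod 7); (3|7)=-1, (1|7)=+1; sign (−1)^1·-1^-1·+1^1 = +1.
(a,b)_2: α=-4, β=-2; u≡1, v≡1 (mod 8); ε(u)ε(v)=0·0, αω(v)=-4·0, βω(u)=-2·0; sum ≡ 0  ⇒  +1.
(a,b)_3: α=0, u≡1; β=-2, v≡2 (mod 3); (1|3)=+1, (2|3)=-1; sign (−1)^0·+1^-2·-1^0 = +1.
(a,b)_5: α=-2, u≡4; β=0, v≡3 (mod 5); (4|5)=+1, (3|5)=-1; sign (−1)^0·+1^0·-1^-2 = +1.
(-51359, -873103 / ℚ) ramifies at {29, ∞}: a division algebra.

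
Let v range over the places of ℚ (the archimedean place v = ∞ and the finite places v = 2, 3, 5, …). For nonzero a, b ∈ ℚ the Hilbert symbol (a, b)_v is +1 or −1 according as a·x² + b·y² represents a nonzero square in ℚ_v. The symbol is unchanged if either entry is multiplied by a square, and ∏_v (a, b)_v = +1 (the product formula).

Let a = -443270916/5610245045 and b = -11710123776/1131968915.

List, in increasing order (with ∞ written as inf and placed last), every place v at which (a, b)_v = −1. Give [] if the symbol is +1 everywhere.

[2, 5, 13, inf]

Mod squares: a ≡ -5, b ≡ -1365. Check v ∈ {∞, 2, 3, 5, 7, 11, 13, 19, 29, 41, 43, 47}.
v=7: a=7^0·(≡4), b=7^-1·(≡2) mod 7; (4|7)=+1, (2|7)=+1; (−1)^{0·-1·3}·(+1)^-1·(+1)^0 = +1.
v=3: a=3^2·(≡1), b=3^3·(≡1) mod 3; (1|3)=+1, (1|3)=+1; (−1)^{2·3·1}·(+1)^3·(+1)^2 = +1.
v=19: a=19^-2·(≡18), b=19^4·(≡15) mod 19; (18|19)=-1, (15|19)=-1; (−1)^{-2·4·9}·(-1)^4·(-1)^-2 = +1.
v=∞: -5 < 0 and -1365 < 0  ⇒  (a,b)_∞ = -1.
v=47: a=47^0·(≡14), b=47^-2·(≡29) mod 47; (14|47)=+1, (29|47)=-1; (−1)^{0·-2·23}·(+1)^-2·(-1)^0 = +1.
v=13: a=13^0·(≡8), b=13^1·(≡3) mod 13; (8|13)=-1, (3|13)=+1; (−1)^{0·1·6}·(-1)^1·(+1)^0 = -1.
v=11: a=11^4·(≡2), b=11^-4·(≡8) mod 11; (2|11)=-1, (8|11)=-1; (−1)^{4·-4·5}·(-1)^-4·(-1)^4 = +1.
v=41: a=41^-2·(≡23), b=41^0·(≡14) mod 41; (23|41)=+1, (14|41)=-1; (−1)^{-2·0·20}·(+1)^0·(-1)^-2 = +1.
v=2: v_2(a)=2, v_2(b)=8; units ≡ 3, 3 (mod 8); ε·ε+αω+βω = 1·1+2·1+8·1 ≡ 1  ⇒  (a,b)_2 = -1.
v=5: a=5^-1·(≡1), b=5^-1·(≡3) mod 5; (1|5)=+1, (3|5)=-1; (−1)^{-1·-1·2}·(+1)^-1·(-1)^-1 = -1.
v=29: a=29^2·(≡13), b=29^0·(≡26) mod 29; (13|29)=+1, (26|29)=-1; (−1)^{2·0·14}·(+1)^0·(-1)^2 = +1.
v=43: a=43^-2·(≡21), b=43^0·(≡35) mod 43; (21|43)=+1, (35|43)=+1; (−1)^{-2·0·21}·(+1)^0·(+1)^-2 = +1.
Ram(-5, -1365) = {2, 5, 13, ∞}; no ℚ_2-point on the conic.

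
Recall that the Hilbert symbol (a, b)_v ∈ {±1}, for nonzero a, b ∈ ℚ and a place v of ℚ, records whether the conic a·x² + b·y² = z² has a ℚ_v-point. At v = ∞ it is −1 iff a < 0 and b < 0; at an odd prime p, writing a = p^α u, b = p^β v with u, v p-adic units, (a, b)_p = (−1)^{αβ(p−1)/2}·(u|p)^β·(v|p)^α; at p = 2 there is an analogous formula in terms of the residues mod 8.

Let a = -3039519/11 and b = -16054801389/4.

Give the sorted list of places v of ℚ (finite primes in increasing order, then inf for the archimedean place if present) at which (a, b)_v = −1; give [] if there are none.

Mod squares: a ≡ -682341, b ≡ -29. Check v ∈ {∞, 2, 3, 7, 11, 23, 29, 31}.
v=∞: -682341 < 0 and -29 < 0  ⇒  (a,b)_∞ = -1.
v=29: a=29^1·(≡18), b=29^1·(≡4) mod 29; (18|29)=-1, (4|29)=+1; (−1)^{1·1·14}·(-1)^1·(+1)^1 = -1.
v=2: v_2(a)=0, v_2(b)=-2; units ≡ 3, 3 (mod 8); ε·ε+αω+βω = 1·1+0·1+-2·1 ≡ 1  ⇒  (a,b)_2 = -1.
v=7: a=7^2·(≡6), b=7^0·(≡6) mod 7; (6|7)=-1, (6|7)=-1; (−1)^{2·0·3}·(-1)^0·(-1)^2 = +1.
v=23: a=23^1·(≡13), b=23^2·(≡14) mod 23; (13|23)=+1, (14|23)=-1; (−1)^{1·2·11}·(+1)^2·(-1)^1 = -1.
v=11: a=11^-1·(≡1), b=11^2·(≡3) mod 11; (1|11)=+1, (3|11)=+1; (−1)^{-1·2·5}·(+1)^2·(+1)^-1 = +1.
v=3: a=3^1·(≡1), b=3^2·(≡1) mod 3; (1|3)=+1, (1|3)=+1; (−1)^{1·2·1}·(+1)^2·(+1)^1 = +1.
v=31: a=31^1·(≡6), b=31^2·(≡4) mod 31; (6|31)=-1, (4|31)=+1; (−1)^{1·2·15}·(-1)^2·(+1)^1 = +1.
(-682341, -29 / ℚ) ramifies at {2, 23, 29, ∞}: a division algebra.

[2, 23, 29, inf]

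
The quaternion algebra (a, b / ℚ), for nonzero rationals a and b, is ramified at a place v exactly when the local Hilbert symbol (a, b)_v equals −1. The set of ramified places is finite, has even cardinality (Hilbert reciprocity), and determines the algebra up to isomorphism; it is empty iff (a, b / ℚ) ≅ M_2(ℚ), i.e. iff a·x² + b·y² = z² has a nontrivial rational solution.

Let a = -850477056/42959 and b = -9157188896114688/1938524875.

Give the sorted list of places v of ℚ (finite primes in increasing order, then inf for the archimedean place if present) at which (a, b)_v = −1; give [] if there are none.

Mod squares: a ≡ -51051, b ≡ -1190. Check v ∈ {∞, 2, 3, 5, 7, 11, 13, 17, 19, 31, 53}.
v=3: a=3^1·(≡2), b=3^4·(≡1) mod 3; (2|3)=-1, (1|3)=+1; (−1)^{1·4·1}·(-1)^4·(+1)^1 = +1.
v=13: a=13^1·(≡10), b=13^2·(≡6) mod 13; (10|13)=+1, (6|13)=-1; (−1)^{1·2·6}·(+1)^2·(-1)^1 = -1.
v=5: a=5^0·(≡1), b=5^-3·(≡3) mod 5; (1|5)=+1, (3|5)=-1; (−1)^{0·-3·2}·(+1)^-3·(-1)^0 = +1.
v=7: a=7^-1·(≡1), b=7^-1·(≡5) mod 7; (1|7)=+1, (5|7)=-1; (−1)^{-1·-1·3}·(+1)^-1·(-1)^-1 = +1.
v=11: a=11^3·(≡9), b=11^2·(≡5) mod 11; (9|11)=+1, (5|11)=+1; (−1)^{3·2·5}·(+1)^2·(+1)^3 = +1.
v=19: a=19^-2·(≡14), b=19^-4·(≡16) mod 19; (14|19)=-1, (16|19)=+1; (−1)^{-2·-4·9}·(-1)^-4·(+1)^-2 = +1.
v=53: a=53^0·(≡2), b=53^2·(≡43) mod 53; (2|53)=-1, (43|53)=+1; (−1)^{0·2·26}·(-1)^2·(+1)^0 = +1.
v=31: a=31^0·(≡21), b=31^2·(≡19) mod 31; (21|31)=-1, (19|31)=+1; (−1)^{0·2·15}·(-1)^2·(+1)^0 = +1.
v=2: v_2(a)=14, v_2(b)=11; units ≡ 5, 5 (mod 8); ε·ε+αω+βω = 0·0+14·1+11·1 ≡ 1  ⇒  (a,b)_2 = -1.
v=∞: -51051 < 0 and -1190 < 0  ⇒  (a,b)_∞ = -1.
v=17: a=17^-1·(≡6), b=17^-1·(≡16) mod 17; (6|17)=-1, (16|17)=+1; (−1)^{-1·-1·8}·(-1)^-1·(+1)^-1 = -1.
|Ram(-51051, -1190)| = 4, even; anisotropic at {2, 13, 17, ∞}.

[2, 13, 17, inf]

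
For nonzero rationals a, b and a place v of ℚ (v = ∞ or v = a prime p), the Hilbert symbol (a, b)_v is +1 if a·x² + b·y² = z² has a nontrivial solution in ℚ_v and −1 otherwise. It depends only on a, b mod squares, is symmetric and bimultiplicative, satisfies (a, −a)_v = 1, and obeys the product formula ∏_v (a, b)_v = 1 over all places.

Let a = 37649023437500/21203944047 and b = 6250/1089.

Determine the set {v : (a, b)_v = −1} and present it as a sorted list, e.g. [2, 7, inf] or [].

[5, 11, 23, 29]

(a, b) ≡ (476905, 10) mod (ℚ^×)²; places V = {2, 3, 5, 11, 13, 17, 23, 29, 41, ∞}.
(a,b)_17: α=2, u≡8; β=0, v≡11 (mod 17); (8|17)=+1, (11|17)=-1; sign (−1)^0·+1^0·-1^2 = +1.
(a,b)_2: α=2, β=1; u≡1, v≡5 (mod 8); ε(u)ε(v)=0·0, αω(v)=2·1, βω(u)=1·0; sum ≡ 0  ⇒  +1.
(a,b)_5: α=11, u≡1; β=5, v≡3 (mod 5); (1|5)=+1, (3|5)=-1; sign (−1)^0·+1^5·-1^11 = -1.
(a,b)_3: α=-6, u≡1; β=-2, v≡1 (mod 3); (1|3)=+1, (1|3)=+1; sign (−1)^0·+1^-2·+1^-6 = +1.
(a,b)_41: α=-2, u≡17; β=0, v≡40 (mod 41); (17|41)=-1, (40|41)=+1; sign (−1)^0·-1^0·+1^-2 = +1.
(a,b)_11: α=-3, u≡9; β=-2, v≡10 (mod 11); (9|11)=+1, (10|11)=-1; sign (−1)^0·+1^-2·-1^-3 = -1.
(a,b)_29: α=1, u≡2; β=0, v≡10 (mod 29); (2|29)=-1, (10|29)=-1; sign (−1)^0·-1^0·-1^1 = -1.
(a,b)_∞: sgn(476905)=+, sgn(10)=+, so +1.
(a,b)_23: α=1, u≡6; β=0, v≡5 (mod 23); (6|23)=+1, (5|23)=-1; sign (−1)^0·+1^0·-1^1 = -1.
(a,b)_13: α=-1, u≡1; β=0, v≡1 (mod 13); (1|13)=+1, (1|13)=+1; sign (−1)^0·+1^0·+1^-1 = +1.
Ram(476905, 10) = {5, 11, 23, 29}; no ℚ_5-point on the conic.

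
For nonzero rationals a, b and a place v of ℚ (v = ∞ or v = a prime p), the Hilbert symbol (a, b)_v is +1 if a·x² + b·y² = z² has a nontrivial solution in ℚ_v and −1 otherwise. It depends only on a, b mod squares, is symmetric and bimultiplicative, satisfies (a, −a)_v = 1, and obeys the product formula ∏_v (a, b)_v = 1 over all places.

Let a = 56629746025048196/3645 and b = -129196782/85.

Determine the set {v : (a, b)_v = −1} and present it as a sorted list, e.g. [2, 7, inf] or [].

Mod squares: a ≡ 5005, b ≡ -6630. Check v ∈ {∞, 2, 3, 5, 7, 11, 13, 17}.
v=7: a=7^3·(≡1), b=7^0·(≡6) mod 7; (1|7)=+1, (6|7)=-1; (−1)^{3·0·3}·(+1)^0·(-1)^3 = -1.
v=∞: 5005 > 0 and -6630 < 0  ⇒  (a,b)_∞ = +1.
v=17: a=17^4·(≡7), b=17^-1·(≡1) mod 17; (7|17)=-1, (1|17)=+1; (−1)^{4·-1·8}·(-1)^-1·(+1)^4 = -1.
v=2: v_2(a)=2, v_2(b)=1; units ≡ 5, 5 (mod 8); ε·ε+αω+βω = 0·0+2·1+1·1 ≡ 1  ⇒  (a,b)_2 = -1.
v=5: a=5^-1·(≡4), b=5^-1·(≡4) mod 5; (4|5)=+1, (4|5)=+1; (−1)^{-1·-1·2}·(+1)^-1·(+1)^-1 = +1.
v=11: a=11^3·(≡4), b=11^2·(≡9) mod 11; (4|11)=+1, (9|11)=+1; (−1)^{3·2·5}·(+1)^2·(+1)^3 = +1.
v=3: a=3^-6·(≡1), b=3^5·(≡1) mod 3; (1|3)=+1, (1|3)=+1; (−1)^{-6·5·1}·(+1)^5·(+1)^-6 = +1.
v=13: a=13^5·(≡11), b=13^3·(≡12) mod 13; (11|13)=-1, (12|13)=+1; (−1)^{5·3·6}·(-1)^3·(+1)^5 = -1.
Ram(5005, -6630) = {2, 7, 13, 17}; no ℚ_2-point on the conic.

[2, 7, 13, 17]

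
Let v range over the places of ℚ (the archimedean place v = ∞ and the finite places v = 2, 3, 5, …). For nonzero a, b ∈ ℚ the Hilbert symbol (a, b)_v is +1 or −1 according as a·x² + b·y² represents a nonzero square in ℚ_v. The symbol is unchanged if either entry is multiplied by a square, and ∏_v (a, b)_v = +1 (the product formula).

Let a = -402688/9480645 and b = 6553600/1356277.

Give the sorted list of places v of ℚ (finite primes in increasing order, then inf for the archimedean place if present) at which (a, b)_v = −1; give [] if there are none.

[5, 13]

Mod squares: a ≡ -65, b ≡ 13. Check v ∈ {∞, 2, 3, 5, 11, 13, 17, 19}.
v=11: a=11^2·(≡3), b=11^0·(≡2) mod 11; (3|11)=+1, (2|11)=-1; (−1)^{2·0·5}·(+1)^0·(-1)^2 = +1.
v=2: v_2(a)=8, v_2(b)=18; units ≡ 7, 5 (mod 8); ε·ε+αω+βω = 1·0+8·1+18·0 ≡ 0  ⇒  (a,b)_2 = +1.
v=5: a=5^-1·(≡3), b=5^2·(≡2) mod 5; (3|5)=-1, (2|5)=-1; (−1)^{-1·2·2}·(-1)^2·(-1)^-1 = -1.
v=17: a=17^-2·(≡12), b=17^-2·(≡15) mod 17; (12|17)=-1, (15|17)=+1; (−1)^{-2·-2·8}·(-1)^-2·(+1)^-2 = +1.
v=∞: -65 < 0 and 13 > 0  ⇒  (a,b)_∞ = +1.
v=3: a=3^-8·(≡1), b=3^0·(≡1) mod 3; (1|3)=+1, (1|3)=+1; (−1)^{-8·0·1}·(+1)^0·(+1)^-8 = +1.
v=13: a=13^1·(≡11), b=13^-1·(≡10) mod 13; (11|13)=-1, (10|13)=+1; (−1)^{1·-1·6}·(-1)^-1·(+1)^1 = -1.
v=19: a=19^0·(≡6), b=19^-2·(≡14) mod 19; (6|19)=+1, (14|19)=-1; (−1)^{0·-2·9}·(+1)^-2·(-1)^0 = +1.
(-65, 13 / ℚ) ramifies at {5, 13}: a division algebra.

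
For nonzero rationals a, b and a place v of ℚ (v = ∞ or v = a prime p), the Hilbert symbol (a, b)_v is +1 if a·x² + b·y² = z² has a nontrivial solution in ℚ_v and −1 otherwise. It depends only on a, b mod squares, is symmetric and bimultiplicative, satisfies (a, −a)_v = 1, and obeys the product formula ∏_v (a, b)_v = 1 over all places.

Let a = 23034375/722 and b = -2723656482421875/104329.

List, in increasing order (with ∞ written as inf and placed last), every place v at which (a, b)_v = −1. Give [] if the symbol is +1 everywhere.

(a, b) ≡ (910, -1155) mod (ℚ^×)²; places V = {2, 3, 5, 7, 11, 13, 17, 19, ∞}.
(a,b)_13: α=1, u≡2; β=2, v≡5 (mod 13); (2|13)=-1, (5|13)=-1; sign (−1)^0·-1^2·-1^1 = -1.
(a,b)_11: α=0, u≡8; β=1, v≡9 (mod 11); (8|11)=-1, (9|11)=+1; sign (−1)^0·-1^1·+1^0 = -1.
(a,b)_17: α=0, u≡9; β=-2, v≡1 (mod 17); (9|17)=+1, (1|17)=+1; sign (−1)^0·+1^-2·+1^0 = +1.
(a,b)_7: α=1, u≡2; β=3, v≡5 (mod 7); (2|7)=+1, (5|7)=-1; sign (−1)^1·+1^3·-1^1 = +1.
(a,b)_19: α=-2, u≡5; β=-2, v≡11 (mod 19); (5|19)=+1, (11|19)=+1; sign (−1)^0·+1^-2·+1^-2 = +1.
(a,b)_3: α=4, u≡1; β=7, v≡2 (mod 3); (1|3)=+1, (2|3)=-1; sign (−1)^0·+1^7·-1^4 = +1.
(a,b)_5: α=5, u≡3; β=9, v≡4 (mod 5); (3|5)=-1, (4|5)=+1; sign (−1)^0·-1^9·+1^5 = -1.
(a,b)_2: α=-1, β=0; u≡7, v≡5 (mod 8); ε(u)ε(v)=1·0, αω(v)=-1·1, βω(u)=0·0; sum ≡ 1  ⇒  -1.
(a,b)_∞: sgn(910)=+, sgn(-1155)=−, so +1.
(910, -1155 / ℚ) ramifies at {2, 5, 11, 13}: a division algebra.

[2, 5, 11, 13]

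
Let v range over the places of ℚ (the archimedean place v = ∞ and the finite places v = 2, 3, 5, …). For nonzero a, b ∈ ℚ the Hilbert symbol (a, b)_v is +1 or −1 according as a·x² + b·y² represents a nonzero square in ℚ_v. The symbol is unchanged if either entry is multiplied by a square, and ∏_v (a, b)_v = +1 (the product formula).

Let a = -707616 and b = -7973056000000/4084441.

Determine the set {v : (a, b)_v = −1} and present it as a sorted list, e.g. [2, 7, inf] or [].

[2, 3, 13, inf]

Mod squares: a ≡ -546, b ≡ -91. Check v ∈ {∞, 2, 3, 5, 7, 13, 37, 43, 47}.
v=13: a=13^1·(≡12), b=13^1·(≡8) mod 13; (12|13)=+1, (8|13)=-1; (−1)^{1·1·6}·(+1)^1·(-1)^1 = -1.
v=43: a=43^0·(≡35), b=43^-2·(≡41) mod 43; (35|43)=+1, (41|43)=+1; (−1)^{0·-2·21}·(+1)^-2·(+1)^0 = +1.
v=37: a=37^0·(≡9), b=37^2·(≡2) mod 37; (9|37)=+1, (2|37)=-1; (−1)^{0·2·18}·(+1)^2·(-1)^0 = +1.
v=5: a=5^0·(≡4), b=5^6·(≡1) mod 5; (4|5)=+1, (1|5)=+1; (−1)^{0·6·2}·(+1)^6·(+1)^0 = +1.
v=∞: -546 < 0 and -91 < 0  ⇒  (a,b)_∞ = -1.
v=3: a=3^5·(≡1), b=3^0·(≡2) mod 3; (1|3)=+1, (2|3)=-1; (−1)^{5·0·1}·(+1)^0·(-1)^5 = -1.
v=2: v_2(a)=5, v_2(b)=12; units ≡ 7, 5 (mod 8); ε·ε+αω+βω = 1·0+5·1+12·0 ≡ 1  ⇒  (a,b)_2 = -1.
v=47: a=47^0·(≡16), b=47^-2·(≡42) mod 47; (16|47)=+1, (42|47)=+1; (−1)^{0·-2·23}·(+1)^-2·(+1)^0 = +1.
v=7: a=7^1·(≡6), b=7^1·(≡1) mod 7; (6|7)=-1, (1|7)=+1; (−1)^{1·1·3}·(-1)^1·(+1)^1 = +1.
|Ram(-546, -91)| = 4, even; anisotropic at {2, 3, 13, ∞}.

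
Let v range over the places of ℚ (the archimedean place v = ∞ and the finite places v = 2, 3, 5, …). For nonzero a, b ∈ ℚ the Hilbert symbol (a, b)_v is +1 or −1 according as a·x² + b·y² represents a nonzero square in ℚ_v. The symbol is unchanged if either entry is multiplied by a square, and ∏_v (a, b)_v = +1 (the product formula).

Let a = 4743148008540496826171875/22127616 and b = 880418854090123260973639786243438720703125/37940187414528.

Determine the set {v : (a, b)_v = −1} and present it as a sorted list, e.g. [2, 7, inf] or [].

(a, b) ≡ (464899, 122655) mod (ℚ^×)²; places V = {2, 3, 5, 7, 13, 17, 23, 29, 37, 41, ∞}.
(a,b)_37: α=2, u≡17; β=3, v≡2 (mod 37); (17|37)=-1, (2|37)=-1; sign (−1)^0·-1^3·-1^2 = -1.
(a,b)_41: α=1, u≡21; β=2, v≡35 (mod 41); (21|41)=+1, (35|41)=-1; sign (−1)^0·+1^2·-1^1 = -1.
(a,b)_23: α=1, u≡11; β=2, v≡17 (mod 23); (11|23)=-1, (17|23)=-1; sign (−1)^0·-1^2·-1^1 = -1.
(a,b)_17: α=3, u≡11; β=5, v≡5 (mod 17); (11|17)=-1, (5|17)=-1; sign (−1)^0·-1^5·-1^3 = +1.
(a,b)_3: α=-2, u≡1; β=-9, v≡1 (mod 3); (1|3)=+1, (1|3)=+1; sign (−1)^0·+1^-9·+1^-2 = +1.
(a,b)_13: α=2, u≡5; β=3, v≡9 (mod 13); (5|13)=-1, (9|13)=+1; sign (−1)^0·-1^3·+1^2 = -1.
(a,b)_5: α=16, u≡1; β=27, v≡1 (mod 5); (1|5)=+1, (1|5)=+1; sign (−1)^0·+1^27·+1^16 = +1.
(a,b)_∞: sgn(464899)=+, sgn(122655)=+, so +1.
(a,b)_2: α=-10, β=-14; u≡3, v≡7 (mod 8); ε(u)ε(v)=1·1, αω(v)=-10·0, βω(u)=-14·1; sum ≡ 1  ⇒  -1.
(a,b)_29: α=1, u≡20; β=2, v≡14 (mod 29); (20|29)=+1, (14|29)=-1; sign (−1)^0·+1^2·-1^1 = -1.
(a,b)_7: α=-4, u≡4; β=-6, v≡2 (mod 7); (4|7)=+1, (2|7)=+1; sign (−1)^0·+1^-6·+1^-4 = +1.
(464899, 122655 / ℚ) ramifies at {2, 13, 23, 29, 37, 41}: a division algebra.

[2, 13, 23, 29, 37, 41]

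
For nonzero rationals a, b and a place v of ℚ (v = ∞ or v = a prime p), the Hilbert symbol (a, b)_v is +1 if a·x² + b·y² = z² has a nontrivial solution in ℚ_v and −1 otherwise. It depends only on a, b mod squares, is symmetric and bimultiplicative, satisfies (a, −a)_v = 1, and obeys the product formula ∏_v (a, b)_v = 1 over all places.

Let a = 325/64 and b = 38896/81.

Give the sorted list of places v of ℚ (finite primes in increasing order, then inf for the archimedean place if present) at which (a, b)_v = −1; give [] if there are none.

[11, 13]

Mod squares: a ≡ 13, b ≡ 2431. Check v ∈ {∞, 2, 3, 5, 11, 13, 17}.
v=∞: 13 > 0 and 2431 > 0  ⇒  (a,b)_∞ = +1.
v=5: a=5^2·(≡2), b=5^0·(≡1) mod 5; (2|5)=-1, (1|5)=+1; (−1)^{2·0·2}·(-1)^0·(+1)^2 = +1.
v=11: a=11^0·(≡8), b=11^1·(≡4) mod 11; (8|11)=-1, (4|11)=+1; (−1)^{0·1·5}·(-1)^1·(+1)^0 = -1.
v=17: a=17^0·(≡8), b=17^1·(≡6) mod 17; (8|17)=+1, (6|17)=-1; (−1)^{0·1·8}·(+1)^1·(-1)^0 = +1.
v=2: v_2(a)=-6, v_2(b)=4; units ≡ 5, 7 (mod 8); ε·ε+αω+βω = 0·1+-6·0+4·1 ≡ 0  ⇒  (a,b)_2 = +1.
v=13: a=13^1·(≡1), b=13^1·(≡5) mod 13; (1|13)=+1, (5|13)=-1; (−1)^{1·1·6}·(+1)^1·(-1)^1 = -1.
v=3: a=3^0·(≡1), b=3^-4·(≡1) mod 3; (1|3)=+1, (1|3)=+1; (−1)^{0·-4·1}·(+1)^-4·(+1)^0 = +1.
(13, 2431 / ℚ) ramifies at {11, 13}: a division algebra.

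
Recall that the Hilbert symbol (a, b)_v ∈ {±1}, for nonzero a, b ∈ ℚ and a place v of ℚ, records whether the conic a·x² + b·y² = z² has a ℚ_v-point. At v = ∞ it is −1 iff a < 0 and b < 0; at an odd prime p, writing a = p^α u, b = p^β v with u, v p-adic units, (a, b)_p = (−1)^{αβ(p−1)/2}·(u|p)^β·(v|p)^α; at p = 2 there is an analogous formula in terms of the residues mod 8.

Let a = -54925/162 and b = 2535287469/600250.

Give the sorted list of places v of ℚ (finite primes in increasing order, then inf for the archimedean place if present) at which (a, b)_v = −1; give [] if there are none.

[2, 11]

Mod squares: a ≡ -26, b ≡ 4290. Check v ∈ {∞, 2, 3, 5, 7, 11, 13, 17}.
v=∞: -26 < 0 and 4290 > 0  ⇒  (a,b)_∞ = +1.
v=5: a=5^2·(≡4), b=5^-3·(≡2) mod 5; (4|5)=+1, (2|5)=-1; (−1)^{2·-3·2}·(+1)^-3·(-1)^2 = +1.
v=7: a=7^0·(≡4), b=7^-4·(≡3) mod 7; (4|7)=+1, (3|7)=-1; (−1)^{0·-4·3}·(+1)^-4·(-1)^0 = +1.
v=13: a=13^3·(≡11), b=13^3·(≡6) mod 13; (11|13)=-1, (6|13)=-1; (−1)^{3·3·6}·(-1)^3·(-1)^3 = +1.
v=2: v_2(a)=-1, v_2(b)=-1; units ≡ 3, 1 (mod 8); ε·ε+αω+βω = 1·0+-1·0+-1·1 ≡ 1  ⇒  (a,b)_2 = -1.
v=11: a=11^0·(≡8), b=11^3·(≡3) mod 11; (8|11)=-1, (3|11)=+1; (−1)^{0·3·5}·(-1)^3·(+1)^0 = -1.
v=17: a=17^0·(≡4), b=17^2·(≡14) mod 17; (4|17)=+1, (14|17)=-1; (−1)^{0·2·8}·(+1)^2·(-1)^0 = +1.
v=3: a=3^-4·(≡1), b=3^1·(≡2) mod 3; (1|3)=+1, (2|3)=-1; (−1)^{-4·1·1}·(+1)^1·(-1)^-4 = +1.
Ram(-26, 4290) = {2, 11}; no ℚ_2-point on the conic.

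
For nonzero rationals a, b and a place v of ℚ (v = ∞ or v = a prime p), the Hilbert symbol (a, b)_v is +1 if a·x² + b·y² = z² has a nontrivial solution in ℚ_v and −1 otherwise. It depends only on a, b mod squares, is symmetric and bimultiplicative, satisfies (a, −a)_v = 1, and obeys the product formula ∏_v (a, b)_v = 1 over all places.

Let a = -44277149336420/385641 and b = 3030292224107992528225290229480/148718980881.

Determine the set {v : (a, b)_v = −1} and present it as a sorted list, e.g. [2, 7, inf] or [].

(a, b) ≡ (-45305, 154570) mod (ℚ^×)²; places V = {2, 3, 5, 7, 11, 13, 17, 23, 29, 41, ∞}.
(a,b)_41: α=1, u≡4; β=3, v≡21 (mod 41); (4|41)=+1, (21|41)=+1; sign (−1)^0·+1^3·+1^1 = +1.
(a,b)_23: α=-2, u≡15; β=-4, v≡11 (mod 23); (15|23)=-1, (11|23)=-1; sign (−1)^0·-1^-4·-1^-2 = +1.
(a,b)_7: α=4, u≡5; β=8, v≡6 (mod 7); (5|7)=-1, (6|7)=-1; sign (−1)^0·-1^8·-1^4 = +1.
(a,b)_11: α=2, u≡3; β=4, v≡4 (mod 11); (3|11)=+1, (4|11)=+1; sign (−1)^0·+1^4·+1^2 = +1.
(a,b)_∞: sgn(-45305)=−, sgn(154570)=+, so +1.
(a,b)_2: α=2, β=3; u≡7, v≡5 (mod 8); ε(u)ε(v)=1·0, αω(v)=2·1, βω(u)=3·0; sum ≡ 0  ⇒  +1.
(a,b)_3: α=-6, u≡1; β=-12, v≡1 (mod 3); (1|3)=+1, (1|3)=+1; sign (−1)^0·+1^-12·+1^-6 = +1.
(a,b)_5: α=1, u≡1; β=1, v≡1 (mod 5); (1|5)=+1, (1|5)=+1; sign (−1)^0·+1^1·+1^1 = +1.
(a,b)_17: α=1, u≡16; β=2, v≡14 (mod 17); (16|17)=+1, (14|17)=-1; sign (−1)^0·+1^2·-1^1 = -1.
(a,b)_29: α=2, u≡1; β=5, v≡4 (mod 29); (1|29)=+1, (4|29)=+1; sign (−1)^0·+1^5·+1^2 = +1.
(a,b)_13: α=1, u≡12; β=3, v≡11 (mod 13); (12|13)=+1, (11|13)=-1; sign (−1)^0·+1^3·-1^1 = -1.
|Ram(-45305, 154570)| = 2, even; anisotropic at {13, 17}.

[13, 17]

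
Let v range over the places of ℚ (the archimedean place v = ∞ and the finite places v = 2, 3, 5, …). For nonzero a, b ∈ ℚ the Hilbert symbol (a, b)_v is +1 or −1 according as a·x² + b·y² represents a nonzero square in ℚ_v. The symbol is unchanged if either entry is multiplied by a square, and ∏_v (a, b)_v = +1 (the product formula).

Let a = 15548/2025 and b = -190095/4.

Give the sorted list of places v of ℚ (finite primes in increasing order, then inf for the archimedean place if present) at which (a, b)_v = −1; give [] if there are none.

(a, b) ≡ (23, -190095) mod (ℚ^×)²; places V = {2, 3, 5, 13, 19, 23, 29, ∞}.
(a,b)_3: α=-4, u≡2; β=1, v≡1 (mod 3); (2|3)=-1, (1|3)=+1; sign (−1)^0·-1^1·+1^-4 = -1.
(a,b)_5: α=-2, u≡3; β=1, v≡4 (mod 5); (3|5)=-1, (4|5)=+1; sign (−1)^0·-1^1·+1^-2 = -1.
(a,b)_2: α=2, β=-2; u≡7, v≡1 (mod 8); ε(u)ε(v)=1·0, αω(v)=2·0, βω(u)=-2·0; sum ≡ 0  ⇒  +1.
(a,b)_29: α=0, u≡5; β=1, v≡7 (mod 29); (5|29)=+1, (7|29)=+1; sign (−1)^0·+1^1·+1^0 = +1.
(a,b)_13: α=2, u≡4; β=0, v≡1 (mod 13); (4|13)=+1, (1|13)=+1; sign (−1)^0·+1^0·+1^2 = +1.
(a,b)_23: α=1, u≡9; β=1, v≡21 (mod 23); (9|23)=+1, (21|23)=-1; sign (−1)^1·+1^1·-1^1 = +1.
(a,b)_19: α=0, u≡4; β=1, v≡2 (mod 19); (4|19)=+1, (2|19)=-1; sign (−1)^0·+1^1·-1^0 = +1.
(a,b)_∞: sgn(23)=+, sgn(-190095)=−, so +1.
|Ram(23, -190095)| = 2, even; anisotropic at {3, 5}.

[3, 5]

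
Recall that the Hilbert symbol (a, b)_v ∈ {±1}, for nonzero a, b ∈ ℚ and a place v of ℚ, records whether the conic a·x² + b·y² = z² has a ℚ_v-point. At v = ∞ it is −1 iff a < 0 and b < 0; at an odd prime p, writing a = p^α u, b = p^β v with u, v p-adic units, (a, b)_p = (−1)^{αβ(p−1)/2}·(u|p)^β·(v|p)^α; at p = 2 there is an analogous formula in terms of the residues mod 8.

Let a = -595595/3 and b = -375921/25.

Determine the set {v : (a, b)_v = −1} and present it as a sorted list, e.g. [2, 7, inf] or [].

(a, b) ≡ (-36465, -4641) mod (ℚ^×)²; places V = {2, 3, 5, 7, 11, 13, 17, ∞}.
(a,b)_∞: sgn(-36465)=−, sgn(-4641)=−, so -1.
(a,b)_17: α=1, u≡12; β=1, v≡9 (mod 17); (12|17)=-1, (9|17)=+1; sign (−1)^0·-1^1·+1^1 = -1.
(a,b)_7: α=2, u≡6; β=1, v≡2 (mod 7); (6|7)=-1, (2|7)=+1; sign (−1)^0·-1^1·+1^2 = -1.
(a,b)_2: α=0, β=0; u≡7, v≡7 (mod 8); ε(u)ε(v)=1·1, αω(v)=0·0, βω(u)=0·0; sum ≡ 1  ⇒  -1.
(a,b)_3: α=-1, u≡1; β=5, v≡1 (mod 3); (1|3)=+1, (1|3)=+1; sign (−1)^1·+1^5·+1^-1 = -1.
(a,b)_11: α=1, u≡10; β=0, v≡5 (mod 11); (10|11)=-1, (5|11)=+1; sign (−1)^0·-1^0·+1^1 = +1.
(a,b)_5: α=1, u≡2; β=-2, v≡4 (mod 5); (2|5)=-1, (4|5)=+1; sign (−1)^0·-1^-2·+1^1 = +1.
(a,b)_13: α=1, u≡12; β=1, v≡5 (mod 13); (12|13)=+1, (5|13)=-1; sign (−1)^0·+1^1·-1^1 = -1.
|Ram(-36465, -4641)| = 6, even; anisotropic at {2, 3, 7, 13, 17, ∞}.

[2, 3, 7, 13, 17, inf]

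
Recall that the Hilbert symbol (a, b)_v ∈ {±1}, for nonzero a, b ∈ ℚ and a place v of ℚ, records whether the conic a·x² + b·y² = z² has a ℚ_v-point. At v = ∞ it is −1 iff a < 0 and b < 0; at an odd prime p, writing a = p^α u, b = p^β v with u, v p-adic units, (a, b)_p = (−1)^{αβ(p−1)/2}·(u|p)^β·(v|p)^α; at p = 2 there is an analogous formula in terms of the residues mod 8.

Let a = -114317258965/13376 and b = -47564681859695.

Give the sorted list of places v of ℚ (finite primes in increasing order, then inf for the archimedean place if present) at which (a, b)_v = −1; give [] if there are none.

Mod squares: a ≡ -17765, b ≡ -455. Check v ∈ {∞, 2, 5, 7, 11, 13, 17, 19, 31}.
v=2: v_2(a)=-6, v_2(b)=0; units ≡ 3, 1 (mod 8); ε·ε+αω+βω = 1·0+-6·0+0·1 ≡ 0  ⇒  (a,b)_2 = +1.
v=31: a=31^2·(≡3), b=31^0·(≡25) mod 31; (3|31)=-1, (25|31)=+1; (−1)^{2·0·15}·(-1)^0·(+1)^2 = +1.
v=11: a=11^-1·(≡6), b=11^2·(≡7) mod 11; (6|11)=-1, (7|11)=-1; (−1)^{-1·2·5}·(-1)^2·(-1)^-1 = -1.
v=13: a=13^4·(≡8), b=13^3·(≡3) mod 13; (8|13)=-1, (3|13)=+1; (−1)^{4·3·6}·(-1)^3·(+1)^4 = -1.
v=∞: -17765 < 0 and -455 < 0  ⇒  (a,b)_∞ = -1.
v=7: a=7^2·(≡2), b=7^3·(≡3) mod 7; (2|7)=+1, (3|7)=-1; (−1)^{2·3·3}·(+1)^3·(-1)^2 = +1.
v=5: a=5^1·(≡2), b=5^1·(≡1) mod 5; (2|5)=-1, (1|5)=+1; (−1)^{1·1·2}·(-1)^1·(+1)^1 = -1.
v=19: a=19^-1·(≡14), b=19^2·(≡11) mod 19; (14|19)=-1, (11|19)=+1; (−1)^{-1·2·9}·(-1)^2·(+1)^-1 = +1.
v=17: a=17^1·(≡4), b=17^2·(≡13) mod 17; (4|17)=+1, (13|17)=+1; (−1)^{1·2·8}·(+1)^2·(+1)^1 = +1.
Ram(-17765, -455) = {5, 11, 13, ∞}; no ℚ_5-point on the conic.

[5, 11, 13, inf]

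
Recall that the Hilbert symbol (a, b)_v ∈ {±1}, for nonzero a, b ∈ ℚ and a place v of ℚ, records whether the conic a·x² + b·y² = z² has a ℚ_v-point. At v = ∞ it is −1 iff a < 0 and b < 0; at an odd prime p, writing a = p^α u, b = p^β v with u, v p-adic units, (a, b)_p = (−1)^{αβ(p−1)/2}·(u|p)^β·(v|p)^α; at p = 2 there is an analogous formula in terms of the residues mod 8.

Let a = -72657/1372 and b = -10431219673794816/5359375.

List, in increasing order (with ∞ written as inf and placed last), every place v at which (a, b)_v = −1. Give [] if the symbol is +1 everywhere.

(a, b) ≡ (-6279, -4376463) mod (ℚ^×)²; places V = {2, 3, 5, 7, 13, 17, 23, 41, ∞}.
(a,b)_41: α=0, u≡17; β=1, v≡8 (mod 41); (17|41)=-1, (8|41)=+1; sign (−1)^0·-1^1·+1^0 = -1.
(a,b)_3: α=5, u≡1; β=7, v≡1 (mod 3); (1|3)=+1, (1|3)=+1; sign (−1)^1·+1^7·+1^5 = -1.
(a,b)_7: α=-3, u≡6; β=-3, v≡6 (mod 7); (6|7)=-1, (6|7)=-1; sign (−1)^1·-1^-3·-1^-3 = -1.
(a,b)_∞: sgn(-6279)=−, sgn(-4376463)=−, so -1.
(a,b)_2: α=-2, β=8; u≡1, v≡1 (mod 8); ε(u)ε(v)=0·0, αω(v)=-2·0, βω(u)=8·0; sum ≡ 0  ⇒  +1.
(a,b)_13: α=1, u≡2; β=3, v≡1 (mod 13); (2|13)=-1, (1|13)=+1; sign (−1)^0·-1^3·+1^1 = -1.
(a,b)_5: α=0, u≡4; β=-6, v≡3 (mod 5); (4|5)=+1, (3|5)=-1; sign (−1)^0·+1^-6·-1^0 = +1.
(a,b)_17: α=0, u≡10; β=1, v≡13 (mod 17); (10|17)=-1, (13|17)=+1; sign (−1)^0·-1^1·+1^0 = -1.
(a,b)_23: α=1, u≡1; β=3, v≡20 (mod 23); (1|23)=+1, (20|23)=-1; sign (−1)^1·+1^3·-1^1 = +1.
Ram(-6279, -4376463) = {3, 7, 13, 17, 41, ∞}; no ℚ_3-point on the conic.

[3, 7, 13, 17, 41, inf]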